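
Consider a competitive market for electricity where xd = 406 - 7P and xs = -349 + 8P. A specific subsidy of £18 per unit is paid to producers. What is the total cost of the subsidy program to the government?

Government cost = £2175.6

Pre-subsidy: 406 - 7P = -349 + 8P gives P* = 151/3, x* = 161/3.
With the subsidy, sellers receive Ps = Pb + 18 for each unit, where Pb is the price buyers pay.
Supply in terms of Pb becomes xs = -349 + 8(Pb + 18) = -205 + 8Pb. Setting this equal to demand: 406 - 7Pb = -205 + 8Pb, so Pb = 611/15.
Sellers receive Ps = 611/15 + 18 = 881/15; x' = 406 − 7·(611/15) = 1813/15.
Government outlay = subsidy × quantity = 18 × 1813/15 = 2175.6.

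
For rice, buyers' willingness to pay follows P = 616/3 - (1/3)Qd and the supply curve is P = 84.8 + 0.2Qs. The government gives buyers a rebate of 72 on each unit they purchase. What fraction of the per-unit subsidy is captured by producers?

Producer share = 0.375

Pre-subsidy: 616/3 - (1/3)Q = 84.8 + 0.2Q gives Q* = 226 and P* = 130.
With the rebate, buyers effectively pay Pb = Ps − 72, where Ps is the price sellers receive.
On the curves, Pb = 616/3 - (1/3)Q and Ps = 84.8 + 0.2Q; the wedge Ps − Pb = 72 gives 84.8 + 0.2Q − (616/3 - (1/3)Q) = 72, so Q' = 361.
Then Pb = 616/3 − (1/3)·361 = 85 and Ps = 84.8 + 0.2·361 = 157.
Buyers' price falls by P* − Pb = 130 − 85 = 45; sellers' price rises by Ps − P* = 157 − 130 = 27.
So producers capture 27/72 = 0.375 of each unit of subsidy.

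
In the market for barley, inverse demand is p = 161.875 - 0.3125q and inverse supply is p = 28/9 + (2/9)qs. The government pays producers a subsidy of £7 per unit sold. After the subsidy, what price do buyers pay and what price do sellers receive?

Buyers pay £65; sellers receive £72

Pre-subsidy: 161.875 - 0.3125q = 28/9 + (2/9)q gives q* = 3266/11 and p* = 760/11.
With the subsidy, sellers receive ps = pb + 7 for each unit, where pb is the price buyers pay.
On the curves, pb = 161.875 - 0.3125q and ps = 28/9 + (2/9)q; the wedge ps − pb = 7 gives 28/9 + (2/9)q − (161.875 - 0.3125q) = 7, so q' = 310.
Then pb = 161.875 − 0.3125·310 = 65 and ps = 28/9 + (2/9)·310 = 72.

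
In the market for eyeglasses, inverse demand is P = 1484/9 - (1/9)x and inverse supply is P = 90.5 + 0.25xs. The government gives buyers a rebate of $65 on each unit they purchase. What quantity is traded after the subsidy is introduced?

Pre-subsidy: 1484/9 - (1/9)x = 90.5 + 0.25x gives x* = 206 and P* = 142.
With the rebate, buyers effectively pay Pb = Ps − 65, where Ps is the price sellers receive.
On the curves, Pb = 1484/9 - (1/9)x and Ps = 90.5 + 0.25x; the wedge Ps − Pb = 65 gives 90.5 + 0.25x − (1484/9 - (1/9)x) = 65, so x' = 386.
Then Pb = 1484/9 − (1/9)·386 = 122 and Ps = 90.5 + 0.25·386 = 187.

x' = 386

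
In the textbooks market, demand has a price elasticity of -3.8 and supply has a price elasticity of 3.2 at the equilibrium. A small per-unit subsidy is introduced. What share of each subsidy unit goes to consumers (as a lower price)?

For a small subsidy around the equilibrium, the benefit split depends on the relative slopes, which at a point are proportional to the elasticities.
Buyer share = εs/(εs + |εd|) = 3.2/(3.2 + 3.8) = 16/35; seller share = |εd|/(εs + |εd|) = 19/35.

Consumer share = 16/35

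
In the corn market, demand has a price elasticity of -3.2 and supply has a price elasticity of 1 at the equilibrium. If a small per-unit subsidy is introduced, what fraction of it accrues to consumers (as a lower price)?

Consumer share = 5/21

For a small subsidy around the equilibrium, the benefit split depends on the relative slopes, which at a point are proportional to the elasticities.
Buyer share = εs/(εs + |εd|) = 1/(1 + 3.2) = 5/21; seller share = |εd|/(εs + |εd|) = 16/21.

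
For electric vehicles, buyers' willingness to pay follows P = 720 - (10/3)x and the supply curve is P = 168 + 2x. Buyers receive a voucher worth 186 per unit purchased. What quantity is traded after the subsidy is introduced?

x' = 138.375

Pre-subsidy: 720 - (10/3)x = 168 + 2x gives x* = 103.5 and P* = 375.
With the rebate, buyers effectively pay Pb = Ps − 186, where Ps is the price sellers receive.
On the curves, Pb = 720 - (10/3)x and Ps = 168 + 2x; the wedge Ps − Pb = 186 gives 168 + 2x − (720 - (10/3)x) = 186, so x' = 138.375.
Then Pb = 720 − (10/3)·138.375 = 258.75 and Ps = 168 + 2·138.375 = 444.75.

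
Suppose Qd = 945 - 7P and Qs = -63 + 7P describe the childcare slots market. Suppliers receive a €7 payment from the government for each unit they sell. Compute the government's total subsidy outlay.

Pre-subsidy: 945 - 7P = -63 + 7P gives P* = 72, Q* = 441.
With the subsidy, sellers receive Ps = Pb + 7 for each unit, where Pb is the price buyers pay.
Supply in terms of Pb becomes Qs = -63 + 7(Pb + 7) = -14 + 7Pb. Setting this equal to demand: 945 - 7Pb = -14 + 7Pb, so Pb = 68.5.
Sellers receive Ps = 68.5 + 7 = 75.5; Q' = 945 − 7·68.5 = 465.5.
Government outlay = subsidy × quantity = 7 × 465.5 = 3258.5.

Government cost = €3258.5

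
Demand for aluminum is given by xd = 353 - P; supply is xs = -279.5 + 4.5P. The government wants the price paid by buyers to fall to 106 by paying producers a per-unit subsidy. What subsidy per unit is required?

Required subsidy s = 11 per unit

At a buyer price of 106, quantity demanded is 353 − 1·106 = 247.
Sellers supply 247 only when they receive Ps with -279.5 + 4.5·Ps = 247, i.e. Ps = 117.
s = Ps − Pb = 117 − 106 = 11.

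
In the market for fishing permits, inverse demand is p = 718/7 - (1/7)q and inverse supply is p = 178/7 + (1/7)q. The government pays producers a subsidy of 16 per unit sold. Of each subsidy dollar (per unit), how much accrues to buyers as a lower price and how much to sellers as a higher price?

Buyers gain 8 per unit; sellers gain 8 per unit

Pre-subsidy: 718/7 - (1/7)q = 178/7 + (1/7)q gives q* = 270 and p* = 64.
With the subsidy, sellers receive ps = pb + 16 for each unit, where pb is the price buyers pay.
On the curves, pb = 718/7 - (1/7)q and ps = 178/7 + (1/7)q; the wedge ps − pb = 16 gives 178/7 + (1/7)q − (718/7 - (1/7)q) = 16, so q' = 326.
Then pb = 718/7 − (1/7)·326 = 56 and ps = 178/7 + (1/7)·326 = 72.
Buyers' price falls by p* − pb = 64 − 56 = 8; sellers' price rises by ps − p* = 72 − 64 = 8.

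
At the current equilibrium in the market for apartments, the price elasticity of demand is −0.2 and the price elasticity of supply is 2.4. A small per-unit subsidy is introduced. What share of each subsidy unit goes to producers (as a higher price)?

For a small subsidy around the equilibrium, the benefit split depends on the relative slopes, which at a point are proportional to the elasticities.
Buyer share = εs/(εs + |εd|) = 2.4/(2.4 + 0.2) = 12/13; seller share = |εd|/(εs + |εd|) = 1/13.
So producers capture 1/13 of the subsidy.

Producer share = 1/13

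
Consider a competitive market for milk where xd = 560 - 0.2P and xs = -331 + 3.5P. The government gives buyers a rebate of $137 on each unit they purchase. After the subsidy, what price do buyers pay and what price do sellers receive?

Buyers pay 4115/37; sellers receive 9184/37

Pre-subsidy: 560 - 0.2P = -331 + 3.5P gives P* = 8910/37, x* = 18938/37.
With the rebate, buyers effectively pay Pb = Ps − 137, where Ps is the price sellers receive.
Demand in terms of Ps becomes xd = 560 − 0.2(Ps − 137) = 587.4 - 0.2Ps. Setting this equal to supply: 587.4 - 0.2Ps = -331 + 3.5Ps, so Ps = 9184/37.
Buyers pay Pb = 9184/37 − 137 = 4115/37; x' = -331 + 3.5·(9184/37) = 19897/37.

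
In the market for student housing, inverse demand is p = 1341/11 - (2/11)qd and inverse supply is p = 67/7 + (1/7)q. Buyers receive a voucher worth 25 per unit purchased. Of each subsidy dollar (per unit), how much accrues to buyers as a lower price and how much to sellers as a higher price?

Buyers gain 14 per unit; sellers gain 11 per unit

Pre-subsidy: 1341/11 - (2/11)q = 67/7 + (1/7)q gives q* = 346 and p* = 59.
With the rebate, buyers effectively pay pb = ps − 25, where ps is the price sellers receive.
On the curves, pb = 1341/11 - (2/11)q and ps = 67/7 + (1/7)q; the wedge ps − pb = 25 gives 67/7 + (1/7)q − (1341/11 - (2/11)q) = 25, so q' = 423.
Then pb = 1341/11 − (2/11)·423 = 45 and ps = 67/7 + (1/7)·423 = 70.
Buyers' price falls by p* − pb = 59 − 45 = 14; sellers' price rises by ps − p* = 70 − 59 = 11.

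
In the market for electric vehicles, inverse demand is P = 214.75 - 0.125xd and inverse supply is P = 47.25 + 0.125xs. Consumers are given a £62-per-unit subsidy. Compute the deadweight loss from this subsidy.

Deadweight loss = £7688

Pre-subsidy: 214.75 - 0.125x = 47.25 + 0.125x gives x* = 670 and P* = 131.
With the rebate, buyers effectively pay Pb = Ps − 62, where Ps is the price sellers receive.
On the curves, Pb = 214.75 - 0.125x and Ps = 47.25 + 0.125x; the wedge Ps − Pb = 62 gives 47.25 + 0.125x − (214.75 - 0.125x) = 62, so x' = 918.
Then Pb = 214.75 − 0.125·918 = 100 and Ps = 47.25 + 0.125·918 = 162.
The subsidy expands output by 918 − 670 = 248 past the efficient level; on those units the gap between marginal cost and willingness to pay runs from 0 up to 62.
DWL = ½ × 62 × 248 = 7688.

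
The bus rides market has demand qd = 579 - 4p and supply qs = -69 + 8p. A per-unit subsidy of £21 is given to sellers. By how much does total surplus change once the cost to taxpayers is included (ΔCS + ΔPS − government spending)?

Pre-subsidy: 579 - 4p = -69 + 8p gives p* = 54, q* = 363.
With the subsidy, sellers receive ps = pb + 21 for each unit, where pb is the price buyers pay.
Supply in terms of pb becomes qs = -69 + 8(pb + 21) = 99 + 8pb. Setting this equal to demand: 579 - 4pb = 99 + 8pb, so pb = 40.
Sellers receive ps = 40 + 21 = 61; q' = 579 − 4·40 = 419.
ΔCS = ½(363 + 419)(54 − 40) = 5474; ΔPS = ½(363 + 419)(61 − 54) = 2737.
Government spending = 21 × 419 = 8799.
Net change = 5474 + 2737 − 8799 = -588. The loss equals the DWL triangle ½·21·56.

Net change in total surplus = -£588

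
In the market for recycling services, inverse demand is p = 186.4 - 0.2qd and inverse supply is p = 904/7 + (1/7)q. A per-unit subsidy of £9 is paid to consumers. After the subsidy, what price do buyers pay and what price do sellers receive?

Buyers pay £147.75; sellers receive £156.75

Pre-subsidy: 186.4 - 0.2q = 904/7 + (1/7)q gives q* = 167 and p* = 153.
With the rebate, buyers effectively pay pb = ps − 9, where ps is the price sellers receive.
On the curves, pb = 186.4 - 0.2q and ps = 904/7 + (1/7)q; the wedge ps − pb = 9 gives 904/7 + (1/7)q − (186.4 - 0.2q) = 9, so q' = 193.25.
Then pb = 186.4 − 0.2·193.25 = 147.75 and ps = 904/7 + (1/7)·193.25 = 156.75.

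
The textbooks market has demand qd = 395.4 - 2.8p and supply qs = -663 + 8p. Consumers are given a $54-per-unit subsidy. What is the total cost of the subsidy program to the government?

Pre-subsidy: 395.4 - 2.8p = -663 + 8p gives p* = 98, q* = 121.
With the rebate, buyers effectively pay pb = ps − 54, where ps is the price sellers receive.
Demand in terms of ps becomes qd = 395.4 − 2.8(ps − 54) = 546.6 - 2.8ps. Setting this equal to supply: 546.6 - 2.8ps = -663 + 8ps, so ps = 112.
Buyers pay pb = 112 − 54 = 58; q' = -663 + 8·112 = 233.
Government outlay = subsidy × quantity = 54 × 233 = 12582.

Government cost = $12582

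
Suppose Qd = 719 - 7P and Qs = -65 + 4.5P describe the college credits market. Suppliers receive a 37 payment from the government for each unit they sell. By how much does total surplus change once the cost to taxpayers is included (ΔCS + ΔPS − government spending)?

Pre-subsidy: 719 - 7P = -65 + 4.5P gives P* = 1568/23, Q* = 5561/23.
With the subsidy, sellers receive Ps = Pb + 37 for each unit, where Pb is the price buyers pay.
Supply in terms of Pb becomes Qs = -65 + 4.5(Pb + 37) = 101.5 + 4.5Pb. Setting this equal to demand: 719 - 7Pb = 101.5 + 4.5Pb, so Pb = 1235/23.
Sellers receive Ps = 1235/23 + 37 = 2086/23; Q' = 719 − 7·(1235/23) = 7892/23.
ΔCS = ½(5561/23 + 7892/23)(1568/23 − 1235/23) = 4479849/1058; ΔPS = ½(5561/23 + 7892/23)(2086/23 − 1568/23) = 3484327/529.
Government spending = 37 × 7892/23 = 292004/23.
Net change = 4479849/1058 + 3484327/529 − 292004/23 = -86247/46. The loss equals the DWL triangle ½·37·2331/23.

Net change in total surplus = -86247/46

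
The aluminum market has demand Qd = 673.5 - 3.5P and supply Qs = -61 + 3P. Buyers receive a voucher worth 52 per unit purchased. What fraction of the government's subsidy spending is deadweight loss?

Pre-subsidy: 673.5 - 3.5P = -61 + 3P gives P* = 113, Q* = 278.
With the rebate, buyers effectively pay Pb = Ps − 52, where Ps is the price sellers receive.
Demand in terms of Ps becomes Qd = 673.5 − 3.5(Ps − 52) = 855.5 - 3.5Ps. Setting this equal to supply: 855.5 - 3.5Ps = -61 + 3Ps, so Ps = 141.
Buyers pay Pb = 141 − 52 = 89; Q' = -61 + 3·141 = 362.
ΔCS = ½(278 + 362)(113 − 89) = 7680; ΔPS = ½(278 + 362)(141 − 113) = 8960.
Government spending = 52 × 362 = 18824.
DWL = ½ × 52 × (362 − 278) = 2184; fraction = 2184 / 18824 = 21/181.

DWL / government spending = 21/181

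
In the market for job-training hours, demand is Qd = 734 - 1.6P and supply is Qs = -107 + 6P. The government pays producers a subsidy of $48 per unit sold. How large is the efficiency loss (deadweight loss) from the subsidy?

Pre-subsidy: 734 - 1.6P = -107 + 6P gives P* = 4205/38, Q* = 10582/19.
With the subsidy, sellers receive Ps = Pb + 48 for each unit, where Pb is the price buyers pay.
Supply in terms of Pb becomes Qs = -107 + 6(Pb + 48) = 181 + 6Pb. Setting this equal to demand: 734 - 1.6Pb = 181 + 6Pb, so Pb = 2765/38.
Sellers receive Ps = 2765/38 + 48 = 4589/38; Q' = 734 − 1.6·(2765/38) = 11734/19.
The subsidy expands output by 11734/19 − 10582/19 = 1152/19 past the efficient level; on those units the gap between marginal cost and willingness to pay runs from 0 up to 48.
DWL = ½ × 48 × 1152/19 = 27648/19.

Deadweight loss = 27648/19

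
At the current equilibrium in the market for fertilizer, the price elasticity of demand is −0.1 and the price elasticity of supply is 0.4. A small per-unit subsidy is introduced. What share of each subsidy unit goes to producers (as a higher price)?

Producer share = 0.2

For a small subsidy around the equilibrium, the benefit split depends on the relative slopes, which at a point are proportional to the elasticities.
Buyer share = εs/(εs + |εd|) = 0.4/(0.4 + 0.1) = 0.8; seller share = |εd|/(εs + |εd|) = 0.2.
So producers capture 0.2 of the subsidy.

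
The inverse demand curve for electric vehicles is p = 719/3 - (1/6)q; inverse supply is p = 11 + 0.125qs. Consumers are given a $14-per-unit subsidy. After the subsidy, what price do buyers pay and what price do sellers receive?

Pre-subsidy: 719/3 - (1/6)q = 11 + 0.125q gives q* = 784 and p* = 109.
With the rebate, buyers effectively pay pb = ps − 14, where ps is the price sellers receive.
On the curves, pb = 719/3 - (1/6)q and ps = 11 + 0.125q; the wedge ps − pb = 14 gives 11 + 0.125q − (719/3 - (1/6)q) = 14, so q' = 832.
Then pb = 719/3 − (1/6)·832 = 101 and ps = 11 + 0.125·832 = 115.

Buyers pay $101; sellers receive $115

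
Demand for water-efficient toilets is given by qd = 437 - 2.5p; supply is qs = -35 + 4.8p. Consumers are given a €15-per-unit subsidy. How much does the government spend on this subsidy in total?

Pre-subsidy: 437 - 2.5p = -35 + 4.8p gives p* = 4720/73, q* = 20101/73.
With the rebate, buyers effectively pay pb = ps − 15, where ps is the price sellers receive.
Demand in terms of ps becomes qd = 437 − 2.5(ps − 15) = 474.5 - 2.5ps. Setting this equal to supply: 474.5 - 2.5ps = -35 + 4.8ps, so ps = 5095/73.
Buyers pay pb = 5095/73 − 15 = 4000/73; q' = -35 + 4.8·(5095/73) = 21901/73.
Government outlay = subsidy × quantity = 15 × 21901/73 = 328515/73.

Government cost = 328515/73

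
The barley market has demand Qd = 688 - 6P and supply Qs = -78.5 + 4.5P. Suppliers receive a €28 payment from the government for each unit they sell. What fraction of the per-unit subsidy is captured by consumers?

Pre-subsidy: 688 - 6P = -78.5 + 4.5P gives P* = 73, Q* = 250.
With the subsidy, sellers receive Ps = Pb + 28 for each unit, where Pb is the price buyers pay.
Supply in terms of Pb becomes Qs = -78.5 + 4.5(Pb + 28) = 47.5 + 4.5Pb. Setting this equal to demand: 688 - 6Pb = 47.5 + 4.5Pb, so Pb = 61.
Sellers receive Ps = 61 + 28 = 89; Q' = 688 − 6·61 = 322.
Buyers' price falls by P* − Pb = 73 − 61 = 12; sellers' price rises by Ps − P* = 89 − 73 = 16.
So consumers capture 12/28 = 3/7 of each unit of subsidy.

Consumer share = 3/7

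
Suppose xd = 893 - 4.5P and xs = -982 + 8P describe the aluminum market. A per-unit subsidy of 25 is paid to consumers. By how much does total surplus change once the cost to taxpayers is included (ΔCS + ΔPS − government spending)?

Pre-subsidy: 893 - 4.5P = -982 + 8P gives P* = 150, x* = 218.
With the rebate, buyers effectively pay Pb = Ps − 25, where Ps is the price sellers receive.
Demand in terms of Ps becomes xd = 893 − 4.5(Ps − 25) = 1005.5 - 4.5Ps. Setting this equal to supply: 1005.5 - 4.5Ps = -982 + 8Ps, so Ps = 159.
Buyers pay Pb = 159 − 25 = 134; x' = -982 + 8·159 = 290.
ΔCS = ½(218 + 290)(150 − 134) = 4064; ΔPS = ½(218 + 290)(159 − 150) = 2286.
Government spending = 25 × 290 = 7250.
Net change = 4064 + 2286 − 7250 = -900. The loss equals the DWL triangle ½·25·72.

Net change in total surplus = -900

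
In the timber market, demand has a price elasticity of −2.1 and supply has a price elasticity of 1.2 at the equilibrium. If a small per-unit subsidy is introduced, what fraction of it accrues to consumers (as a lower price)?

Consumer share = 4/11

For a small subsidy around the equilibrium, the benefit split depends on the relative slopes, which at a point are proportional to the elasticities.
Buyer share = εs/(εs + |εd|) = 1.2/(1.2 + 2.1) = 4/11; seller share = |εd|/(εs + |εd|) = 7/11.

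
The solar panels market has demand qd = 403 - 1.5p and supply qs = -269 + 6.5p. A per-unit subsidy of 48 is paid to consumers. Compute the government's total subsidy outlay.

Pre-subsidy: 403 - 1.5p = -269 + 6.5p gives p* = 84, q* = 277.
With the rebate, buyers effectively pay pb = ps − 48, where ps is the price sellers receive.
Demand in terms of ps becomes qd = 403 − 1.5(ps − 48) = 475 - 1.5ps. Setting this equal to supply: 475 - 1.5ps = -269 + 6.5ps, so ps = 93.
Buyers pay pb = 93 − 48 = 45; q' = -269 + 6.5·93 = 335.5.
Government outlay = subsidy × quantity = 48 × 335.5 = 16104.

Government cost = 16104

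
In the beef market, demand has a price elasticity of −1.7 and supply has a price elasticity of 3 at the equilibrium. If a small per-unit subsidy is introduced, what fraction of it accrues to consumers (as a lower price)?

For a small subsidy around the equilibrium, the benefit split depends on the relative slopes, which at a point are proportional to the elasticities.
Buyer share = εs/(εs + |εd|) = 3/(3 + 1.7) = 30/47; seller share = |εd|/(εs + |εd|) = 17/47.

Consumer share = 30/47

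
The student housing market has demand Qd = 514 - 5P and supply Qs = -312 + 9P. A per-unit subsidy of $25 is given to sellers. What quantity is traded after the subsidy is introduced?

Pre-subsidy: 514 - 5P = -312 + 9P gives P* = 59, Q* = 219.
With the subsidy, sellers receive Ps = Pb + 25 for each unit, where Pb is the price buyers pay.
Supply in terms of Pb becomes Qs = -312 + 9(Pb + 25) = -87 + 9Pb. Setting this equal to demand: 514 - 5Pb = -87 + 9Pb, so Pb = 601/14.
Sellers receive Ps = 601/14 + 25 = 951/14; Q' = 514 − 5·(601/14) = 4191/14.

Q' = 4191/14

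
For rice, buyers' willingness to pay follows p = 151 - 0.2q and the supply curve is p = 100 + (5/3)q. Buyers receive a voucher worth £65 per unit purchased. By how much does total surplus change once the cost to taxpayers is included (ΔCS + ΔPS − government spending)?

Pre-subsidy: 151 - 0.2q = 100 + (5/3)q gives q* = 765/28 and p* = 4075/28.
With the rebate, buyers effectively pay pb = ps − 65, where ps is the price sellers receive.
On the curves, pb = 151 - 0.2q and ps = 100 + (5/3)q; the wedge ps − pb = 65 gives 100 + (5/3)q − (151 - 0.2q) = 65, so q' = 435/7.
Then pb = 151 − 0.2·(435/7) = 970/7 and ps = 100 + (5/3)·(435/7) = 1425/7.
ΔCS = ½(765/28 + 435/7)(4075/28 − 970/7) = 488475/1568; ΔPS = ½(765/28 + 435/7)(1425/7 − 4075/28) = 4070625/1568.
Government spending = 65 × 435/7 = 28275/7.
Net change = 488475/1568 + 4070625/1568 − 28275/7 = -63375/56. The loss equals the DWL triangle ½·65·975/28.

Net change in total surplus = -63375/56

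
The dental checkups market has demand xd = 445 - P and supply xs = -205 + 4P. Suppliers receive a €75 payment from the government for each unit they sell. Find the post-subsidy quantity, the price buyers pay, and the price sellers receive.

Pre-subsidy: 445 - P = -205 + 4P gives P* = 130, x* = 315.
With the subsidy, sellers receive Ps = Pb + 75 for each unit, where Pb is the price buyers pay.
Supply in terms of Pb becomes xs = -205 + 4(Pb + 75) = 95 + 4Pb. Setting this equal to demand: 445 - Pb = 95 + 4Pb, so Pb = 70.
Sellers receive Ps = 70 + 75 = 145; x' = 445 − 1·70 = 375.

x' = 375; buyers pay €70; sellers receive €145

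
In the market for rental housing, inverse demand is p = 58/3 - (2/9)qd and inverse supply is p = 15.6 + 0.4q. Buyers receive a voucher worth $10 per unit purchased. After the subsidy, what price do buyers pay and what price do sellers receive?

Pre-subsidy: 58/3 - (2/9)q = 15.6 + 0.4q gives q* = 6 and p* = 18.
With the rebate, buyers effectively pay pb = ps − 10, where ps is the price sellers receive.
On the curves, pb = 58/3 - (2/9)q and ps = 15.6 + 0.4q; the wedge ps − pb = 10 gives 15.6 + 0.4q − (58/3 - (2/9)q) = 10, so q' = 309/14.
Then pb = 58/3 − (2/9)·(309/14) = 101/7 and ps = 15.6 + 0.4·(309/14) = 171/7.

Buyers pay 101/7; sellers receive 171/7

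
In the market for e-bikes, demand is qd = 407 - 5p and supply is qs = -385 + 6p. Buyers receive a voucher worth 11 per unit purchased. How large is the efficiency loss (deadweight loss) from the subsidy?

Deadweight loss = 165

Pre-subsidy: 407 - 5p = -385 + 6p gives p* = 72, q* = 47.
With the rebate, buyers effectively pay pb = ps − 11, where ps is the price sellers receive.
Demand in terms of ps becomes qd = 407 − 5(ps − 11) = 462 - 5ps. Setting this equal to supply: 462 - 5ps = -385 + 6ps, so ps = 77.
Buyers pay pb = 77 − 11 = 66; q' = -385 + 6·77 = 77.
The subsidy expands output by 77 − 47 = 30 past the efficient level; on those units the gap between marginal cost and willingness to pay runs from 0 up to 11.
DWL = ½ × 11 × 30 = 165.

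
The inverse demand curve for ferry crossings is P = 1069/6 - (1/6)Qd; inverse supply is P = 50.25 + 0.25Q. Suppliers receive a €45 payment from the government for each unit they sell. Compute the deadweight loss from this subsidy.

Pre-subsidy: 1069/6 - (1/6)Q = 50.25 + 0.25Q gives Q* = 307 and P* = 127.
With the subsidy, sellers receive Ps = Pb + 45 for each unit, where Pb is the price buyers pay.
On the curves, Pb = 1069/6 - (1/6)Q and Ps = 50.25 + 0.25Q; the wedge Ps − Pb = 45 gives 50.25 + 0.25Q − (1069/6 - (1/6)Q) = 45, so Q' = 415.
Then Pb = 1069/6 − (1/6)·415 = 109 and Ps = 50.25 + 0.25·415 = 154.
The subsidy expands output by 415 − 307 = 108 past the efficient level; on those units the gap between marginal cost and willingness to pay runs from 0 up to 45.
DWL = ½ × 45 × 108 = 2430.

Deadweight loss = €2430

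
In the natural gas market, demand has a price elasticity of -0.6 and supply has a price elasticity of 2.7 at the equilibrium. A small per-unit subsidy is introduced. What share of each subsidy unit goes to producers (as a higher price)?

For a small subsidy around the equilibrium, the benefit split depends on the relative slopes, which at a point are proportional to the elasticities.
Buyer share = εs/(εs + |εd|) = 2.7/(2.7 + 0.6) = 9/11; seller share = |εd|/(εs + |εd|) = 2/11.
So producers capture 2/11 of the subsidy.

Producer share = 2/11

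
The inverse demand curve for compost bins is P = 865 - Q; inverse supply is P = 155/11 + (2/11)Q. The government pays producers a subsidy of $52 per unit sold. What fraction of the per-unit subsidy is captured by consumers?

Pre-subsidy: 865 - Q = 155/11 + (2/11)Q gives Q* = 720 and P* = 145.
With the subsidy, sellers receive Ps = Pb + 52 for each unit, where Pb is the price buyers pay.
On the curves, Pb = 865 - Q and Ps = 155/11 + (2/11)Q; the wedge Ps − Pb = 52 gives 155/11 + (2/11)Q − (865 - Q) = 52, so Q' = 764.
Then Pb = 865 − 1·764 = 101 and Ps = 155/11 + (2/11)·764 = 153.
Buyers' price falls by P* − Pb = 145 − 101 = 44; sellers' price rises by Ps − P* = 153 − 145 = 8.
So consumers capture 44/52 = 11/13 of each unit of subsidy.

Consumer share = 11/13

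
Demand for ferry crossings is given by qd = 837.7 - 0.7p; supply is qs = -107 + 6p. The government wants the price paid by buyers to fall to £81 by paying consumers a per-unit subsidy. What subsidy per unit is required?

At a buyer price of 81, quantity demanded is 837.7 − 0.7·81 = 781.
Sellers supply 781 only when they receive ps with -107 + 6·ps = 781, i.e. ps = 148.
s = ps − pb = 148 − 81 = 67.

Required subsidy s = £67 per unit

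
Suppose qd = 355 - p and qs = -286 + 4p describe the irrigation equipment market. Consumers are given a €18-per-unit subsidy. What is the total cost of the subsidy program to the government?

Government cost = €4341.6

Pre-subsidy: 355 - p = -286 + 4p gives p* = 128.2, q* = 226.8.
With the rebate, buyers effectively pay pb = ps − 18, where ps is the price sellers receive.
Demand in terms of ps becomes qd = 355 − 1(ps − 18) = 373 - ps. Setting this equal to supply: 373 - ps = -286 + 4ps, so ps = 131.8.
Buyers pay pb = 131.8 − 18 = 113.8; q' = -286 + 4·131.8 = 241.2.
Government outlay = subsidy × quantity = 18 × 241.2 = 4341.6.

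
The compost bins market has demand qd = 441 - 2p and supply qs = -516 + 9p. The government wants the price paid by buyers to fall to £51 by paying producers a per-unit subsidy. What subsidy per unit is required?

At a buyer price of 51, quantity demanded is 441 − 2·51 = 339.
Sellers supply 339 only when they receive ps with -516 + 9·ps = 339, i.e. ps = 95.
s = ps − pb = 95 − 51 = 44.

Required subsidy s = £44 per unit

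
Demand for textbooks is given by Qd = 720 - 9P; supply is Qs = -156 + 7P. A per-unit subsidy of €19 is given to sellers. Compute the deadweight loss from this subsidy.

Deadweight loss = €710.71875

Pre-subsidy: 720 - 9P = -156 + 7P gives P* = 54.75, Q* = 227.25.
With the subsidy, sellers receive Ps = Pb + 19 for each unit, where Pb is the price buyers pay.
Supply in terms of Pb becomes Qs = -156 + 7(Pb + 19) = -23 + 7Pb. Setting this equal to demand: 720 - 9Pb = -23 + 7Pb, so Pb = 46.4375.
Sellers receive Ps = 46.4375 + 19 = 65.4375; Q' = 720 − 9·46.4375 = 302.0625.
The subsidy expands output by 302.0625 − 227.25 = 74.8125 past the efficient level; on those units the gap between marginal cost and willingness to pay runs from 0 up to 19.
DWL = ½ × 19 × 74.8125 = 710.71875.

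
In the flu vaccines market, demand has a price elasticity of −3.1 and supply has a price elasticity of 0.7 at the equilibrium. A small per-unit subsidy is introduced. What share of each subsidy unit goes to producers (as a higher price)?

Producer share = 31/38

For a small subsidy around the equilibrium, the benefit split depends on the relative slopes, which at a point are proportional to the elasticities.
Buyer share = εs/(εs + |εd|) = 0.7/(0.7 + 3.1) = 7/38; seller share = |εd|/(εs + |εd|) = 31/38.
So producers capture 31/38 of the subsidy.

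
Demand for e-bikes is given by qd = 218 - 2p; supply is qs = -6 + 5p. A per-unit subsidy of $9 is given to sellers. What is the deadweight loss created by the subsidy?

Pre-subsidy: 218 - 2p = -6 + 5p gives p* = 32, q* = 154.
With the subsidy, sellers receive ps = pb + 9 for each unit, where pb is the price buyers pay.
Supply in terms of pb becomes qs = -6 + 5(pb + 9) = 39 + 5pb. Setting this equal to demand: 218 - 2pb = 39 + 5pb, so pb = 179/7.
Sellers receive ps = 179/7 + 9 = 242/7; q' = 218 − 2·(179/7) = 1168/7.
The subsidy expands output by 1168/7 − 154 = 90/7 past the efficient level; on those units the gap between marginal cost and willingness to pay runs from 0 up to 9.
DWL = ½ × 9 × 90/7 = 405/7.

Deadweight loss = 405/7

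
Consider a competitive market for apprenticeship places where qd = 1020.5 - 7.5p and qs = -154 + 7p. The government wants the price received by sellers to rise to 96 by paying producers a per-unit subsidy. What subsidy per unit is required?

At a seller price of 96, quantity supplied is -154 + 7·96 = 518.
Buyers absorb 518 only when they pay pb with 1020.5 − 7.5·pb = 518, i.e. pb = 67.
s = ps − pb = 96 − 67 = 29.

Required subsidy s = 29 per unit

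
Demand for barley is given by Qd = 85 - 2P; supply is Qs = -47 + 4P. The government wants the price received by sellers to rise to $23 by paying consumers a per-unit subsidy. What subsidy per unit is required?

Required subsidy s = $3 per unit

At a seller price of 23, quantity supplied is -47 + 4·23 = 45.
Buyers absorb 45 only when they pay Pb with 85 − 2·Pb = 45, i.e. Pb = 20.
s = Ps − Pb = 23 − 20 = 3.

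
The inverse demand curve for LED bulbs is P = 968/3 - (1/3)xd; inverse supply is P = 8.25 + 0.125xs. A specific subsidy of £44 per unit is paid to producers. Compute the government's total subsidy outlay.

Pre-subsidy: 968/3 - (1/3)x = 8.25 + 0.125x gives x* = 686 and P* = 94.
With the subsidy, sellers receive Ps = Pb + 44 for each unit, where Pb is the price buyers pay.
On the curves, Pb = 968/3 - (1/3)x and Ps = 8.25 + 0.125x; the wedge Ps − Pb = 44 gives 8.25 + 0.125x − (968/3 - (1/3)x) = 44, so x' = 782.
Then Pb = 968/3 − (1/3)·782 = 62 and Ps = 8.25 + 0.125·782 = 106.
Government outlay = subsidy × quantity = 44 × 782 = 34408.

Government cost = £34408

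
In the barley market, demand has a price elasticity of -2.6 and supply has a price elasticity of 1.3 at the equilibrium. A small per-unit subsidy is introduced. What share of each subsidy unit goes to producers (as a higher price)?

Producer share = 2/3

For a small subsidy around the equilibrium, the benefit split depends on the relative slopes, which at a point are proportional to the elasticities.
Buyer share = εs/(εs + |εd|) = 1.3/(1.3 + 2.6) = 1/3; seller share = |εd|/(εs + |εd|) = 2/3.
So producers capture 2/3 of the subsidy.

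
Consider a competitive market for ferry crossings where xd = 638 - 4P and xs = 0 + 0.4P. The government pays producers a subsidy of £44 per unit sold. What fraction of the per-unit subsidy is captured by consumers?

Pre-subsidy: 638 - 4P = 0 + 0.4P gives P* = 145, x* = 58.
With the subsidy, sellers receive Ps = Pb + 44 for each unit, where Pb is the price buyers pay.
Supply in terms of Pb becomes xs = 0 + 0.4(Pb + 44) = 17.6 + 0.4Pb. Setting this equal to demand: 638 - 4Pb = 17.6 + 0.4Pb, so Pb = 141.
Sellers receive Ps = 141 + 44 = 185; x' = 638 − 4·141 = 74.
Buyers' price falls by P* − Pb = 145 − 141 = 4; sellers' price rises by Ps − P* = 185 − 145 = 40.
So consumers capture 4/44 = 1/11 of each unit of subsidy.

Consumer share = 1/11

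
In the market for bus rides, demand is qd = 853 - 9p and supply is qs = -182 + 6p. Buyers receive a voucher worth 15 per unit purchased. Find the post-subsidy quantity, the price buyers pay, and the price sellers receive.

Pre-subsidy: 853 - 9p = -182 + 6p gives p* = 69, q* = 232.
With the rebate, buyers effectively pay pb = ps − 15, where ps is the price sellers receive.
Demand in terms of ps becomes qd = 853 − 9(ps − 15) = 988 - 9ps. Setting this equal to supply: 988 - 9ps = -182 + 6ps, so ps = 78.
Buyers pay pb = 78 − 15 = 63; q' = -182 + 6·78 = 286.

q' = 286; buyers pay 63; sellers receive 78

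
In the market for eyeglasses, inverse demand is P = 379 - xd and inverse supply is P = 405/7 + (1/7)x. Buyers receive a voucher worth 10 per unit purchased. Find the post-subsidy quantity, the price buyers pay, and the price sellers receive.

x' = 289.75; buyers pay 89.25; sellers receive 99.25

Pre-subsidy: 379 - x = 405/7 + (1/7)x gives x* = 281 and P* = 98.
With the rebate, buyers effectively pay Pb = Ps − 10, where Ps is the price sellers receive.
On the curves, Pb = 379 - x and Ps = 405/7 + (1/7)x; the wedge Ps − Pb = 10 gives 405/7 + (1/7)x − (379 - x) = 10, so x' = 289.75.
Then Pb = 379 − 1·289.75 = 89.25 and Ps = 405/7 + (1/7)·289.75 = 99.25.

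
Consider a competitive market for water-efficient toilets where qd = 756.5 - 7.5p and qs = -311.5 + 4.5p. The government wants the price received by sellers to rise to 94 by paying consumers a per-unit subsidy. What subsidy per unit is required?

At a seller price of 94, quantity supplied is -311.5 + 4.5·94 = 111.5.
Buyers absorb 111.5 only when they pay pb with 756.5 − 7.5·pb = 111.5, i.e. pb = 86.
s = ps − pb = 94 − 86 = 8.

Required subsidy s = 8 per unit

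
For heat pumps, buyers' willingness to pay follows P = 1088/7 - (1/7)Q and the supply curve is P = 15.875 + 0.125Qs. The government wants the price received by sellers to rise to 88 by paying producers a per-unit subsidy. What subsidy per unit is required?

Required subsidy s = 15 per unit

At a seller price of 88, quantity supplied is -127 + 8·88 = 577.
Buyers absorb 577 only when they pay Pb = 1088/7 − (1/7)·577 = 73.
s = Ps − Pb = 88 − 73 = 15.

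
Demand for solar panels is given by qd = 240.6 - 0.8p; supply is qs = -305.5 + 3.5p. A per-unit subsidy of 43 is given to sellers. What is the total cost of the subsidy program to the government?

Pre-subsidy: 240.6 - 0.8p = -305.5 + 3.5p gives p* = 127, q* = 139.
With the subsidy, sellers receive ps = pb + 43 for each unit, where pb is the price buyers pay.
Supply in terms of pb becomes qs = -305.5 + 3.5(pb + 43) = -155 + 3.5pb. Setting this equal to demand: 240.6 - 0.8pb = -155 + 3.5pb, so pb = 92.
Sellers receive ps = 92 + 43 = 135; q' = 240.6 − 0.8·92 = 167.
Government outlay = subsidy × quantity = 43 × 167 = 7181.

Government cost = 7181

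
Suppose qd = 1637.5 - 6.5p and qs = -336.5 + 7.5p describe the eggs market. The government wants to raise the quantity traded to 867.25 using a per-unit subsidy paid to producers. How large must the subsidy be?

Required subsidy s = 42 per unit

At q = 867.25, invert demand for the buyer price: pb = (1637.5 − 867.25)/6.5 = 118.5; invert supply for the seller price: ps = (867.25 − (-336.5))/7.5 = 160.5.
The subsidy must fill the gap: s = ps − pb = 160.5 − 118.5 = 42.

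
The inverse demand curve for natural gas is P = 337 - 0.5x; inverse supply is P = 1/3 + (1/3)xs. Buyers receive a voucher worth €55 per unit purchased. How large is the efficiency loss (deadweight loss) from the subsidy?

Pre-subsidy: 337 - 0.5x = 1/3 + (1/3)x gives x* = 404 and P* = 135.
With the rebate, buyers effectively pay Pb = Ps − 55, where Ps is the price sellers receive.
On the curves, Pb = 337 - 0.5x and Ps = 1/3 + (1/3)x; the wedge Ps − Pb = 55 gives 1/3 + (1/3)x − (337 - 0.5x) = 55, so x' = 470.
Then Pb = 337 − 0.5·470 = 102 and Ps = 1/3 + (1/3)·470 = 157.
The subsidy expands output by 470 − 404 = 66 past the efficient level; on those units the gap between marginal cost and willingness to pay runs from 0 up to 55.
DWL = ½ × 55 × 66 = 1815.

Deadweight loss = €1815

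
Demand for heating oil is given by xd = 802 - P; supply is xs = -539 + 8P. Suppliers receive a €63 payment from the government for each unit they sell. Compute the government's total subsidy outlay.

Government cost = €44667

Pre-subsidy: 802 - P = -539 + 8P gives P* = 149, x* = 653.
With the subsidy, sellers receive Ps = Pb + 63 for each unit, where Pb is the price buyers pay.
Supply in terms of Pb becomes xs = -539 + 8(Pb + 63) = -35 + 8Pb. Setting this equal to demand: 802 - Pb = -35 + 8Pb, so Pb = 93.
Sellers receive Ps = 93 + 63 = 156; x' = 802 − 1·93 = 709.
Government outlay = subsidy × quantity = 63 × 709 = 44667.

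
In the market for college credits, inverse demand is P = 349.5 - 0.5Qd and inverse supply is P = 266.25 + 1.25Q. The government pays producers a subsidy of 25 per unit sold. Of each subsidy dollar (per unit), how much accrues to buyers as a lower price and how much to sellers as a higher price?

Buyers gain 50/7 per unit; sellers gain 125/7 per unit

Pre-subsidy: 349.5 - 0.5Q = 266.25 + 1.25Q gives Q* = 333/7 and P* = 2280/7.
With the subsidy, sellers receive Ps = Pb + 25 for each unit, where Pb is the price buyers pay.
On the curves, Pb = 349.5 - 0.5Q and Ps = 266.25 + 1.25Q; the wedge Ps − Pb = 25 gives 266.25 + 1.25Q − (349.5 - 0.5Q) = 25, so Q' = 433/7.
Then Pb = 349.5 − 0.5·(433/7) = 2230/7 and Ps = 266.25 + 1.25·(433/7) = 2405/7.
Buyers' price falls by P* − Pb = 2280/7 − 2230/7 = 50/7; sellers' price rises by Ps − P* = 2405/7 − 2280/7 = 125/7.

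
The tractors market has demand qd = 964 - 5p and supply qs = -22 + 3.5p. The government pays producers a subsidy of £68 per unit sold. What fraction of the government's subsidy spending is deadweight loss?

DWL / government spending = 35/262

Pre-subsidy: 964 - 5p = -22 + 3.5p gives p* = 116, q* = 384.
With the subsidy, sellers receive ps = pb + 68 for each unit, where pb is the price buyers pay.
Supply in terms of pb becomes qs = -22 + 3.5(pb + 68) = 216 + 3.5pb. Setting this equal to demand: 964 - 5pb = 216 + 3.5pb, so pb = 88.
Sellers receive ps = 88 + 68 = 156; q' = 964 − 5·88 = 524.
ΔCS = ½(384 + 524)(116 − 88) = 12712; ΔPS = ½(384 + 524)(156 − 116) = 18160.
Government spending = 68 × 524 = 35632.
DWL = ½ × 68 × (524 − 384) = 4760; fraction = 4760 / 35632 = 35/262.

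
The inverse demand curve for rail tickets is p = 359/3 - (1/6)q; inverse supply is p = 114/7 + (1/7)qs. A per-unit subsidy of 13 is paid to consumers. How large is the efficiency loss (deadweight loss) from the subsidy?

Deadweight loss = 273

Pre-subsidy: 359/3 - (1/6)q = 114/7 + (1/7)q gives q* = 334 and p* = 64.
With the rebate, buyers effectively pay pb = ps − 13, where ps is the price sellers receive.
On the curves, pb = 359/3 - (1/6)q and ps = 114/7 + (1/7)q; the wedge ps − pb = 13 gives 114/7 + (1/7)q − (359/3 - (1/6)q) = 13, so q' = 376.
Then pb = 359/3 − (1/6)·376 = 57 and ps = 114/7 + (1/7)·376 = 70.
The subsidy expands output by 376 − 334 = 42 past the efficient level; on those units the gap between marginal cost and willingness to pay runs from 0 up to 13.
DWL = ½ × 13 × 42 = 273.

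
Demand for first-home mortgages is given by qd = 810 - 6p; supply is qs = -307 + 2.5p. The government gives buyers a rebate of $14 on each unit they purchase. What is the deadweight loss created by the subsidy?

Deadweight loss = 2940/17

Pre-subsidy: 810 - 6p = -307 + 2.5p gives p* = 2234/17, q* = 366/17.
With the rebate, buyers effectively pay pb = ps − 14, where ps is the price sellers receive.
Demand in terms of ps becomes qd = 810 − 6(ps − 14) = 894 - 6ps. Setting this equal to supply: 894 - 6ps = -307 + 2.5ps, so ps = 2402/17.
Buyers pay pb = 2402/17 − 14 = 2164/17; q' = -307 + 2.5·(2402/17) = 786/17.
The subsidy expands output by 786/17 − 366/17 = 420/17 past the efficient level; on those units the gap between marginal cost and willingness to pay runs from 0 up to 14.
DWL = ½ × 14 × 420/17 = 2940/17.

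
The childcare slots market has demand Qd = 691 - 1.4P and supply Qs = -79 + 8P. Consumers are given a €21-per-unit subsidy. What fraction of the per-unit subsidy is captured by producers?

Pre-subsidy: 691 - 1.4P = -79 + 8P gives P* = 3850/47, Q* = 27087/47.
With the rebate, buyers effectively pay Pb = Ps − 21, where Ps is the price sellers receive.
Demand in terms of Ps becomes Qd = 691 − 1.4(Ps − 21) = 720.4 - 1.4Ps. Setting this equal to supply: 720.4 - 1.4Ps = -79 + 8Ps, so Ps = 3997/47.
Buyers pay Pb = 3997/47 − 21 = 3010/47; Q' = -79 + 8·(3997/47) = 28263/47.
Buyers' price falls by P* − Pb = 3850/47 − 3010/47 = 840/47; sellers' price rises by Ps − P* = 3997/47 − 3850/47 = 147/47.
So producers capture (147/47)/21 = 7/47 of each unit of subsidy.

Producer share = 7/47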